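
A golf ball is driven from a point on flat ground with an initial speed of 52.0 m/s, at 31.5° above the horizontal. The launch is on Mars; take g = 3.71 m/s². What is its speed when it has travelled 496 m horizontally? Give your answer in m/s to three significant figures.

46.6 m/s

Resolve: vₓ = 52.00 cos 31.5° = 44.34 m/s and v_y0 = 52.00 sin 31.5° = 27.17 m/s.
Time to reach x = 496 m: t = x/vₓ = 496/44.34 = 11.19 s.
Vertical velocity there: v_y = v_y0 − g t = 27.17 − 3.71 × 11.19 = −14.33 m/s.
Speed: √(vₓ² + v_y²) = √(44.34² + 14.33²) = 46.60 m/s.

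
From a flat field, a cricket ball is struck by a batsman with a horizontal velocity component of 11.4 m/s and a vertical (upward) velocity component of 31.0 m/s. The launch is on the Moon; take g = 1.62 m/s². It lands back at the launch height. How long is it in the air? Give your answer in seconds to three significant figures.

Time of flight on level ground: T = 2 v_y0 / g = 2 × 31.00 / 1.62 = 38.27 s.

38.3 s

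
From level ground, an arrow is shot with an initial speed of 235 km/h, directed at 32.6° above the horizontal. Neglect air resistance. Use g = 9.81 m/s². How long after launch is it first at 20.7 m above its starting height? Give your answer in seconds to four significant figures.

0.6469 s

Convert: 235 km/h = 235/3.6 = 65.28 m/s.
vₓ = 65.28 cos 32.6° = 54.99 m/s; v_y0 = 65.28 sin 32.6° = 35.17 m/s.
Height y(t) = 35.17 t − 4.905 t² = 20.7 gives 4.905 t² − 35.17 t + 20.7 = 0.
Quadratic formula: t = (35.17 ± √830.78) / 9.81 = (35.17 ± 28.82) / 9.81 → t = 0.6469 s or 6.523 s.
The first (ascending) time is 0.6469 s.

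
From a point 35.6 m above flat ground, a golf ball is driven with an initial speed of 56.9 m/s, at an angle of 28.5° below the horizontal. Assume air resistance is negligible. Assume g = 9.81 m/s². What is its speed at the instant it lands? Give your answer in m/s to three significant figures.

62.7 m/s

Components: vₓ = 56.90 cos 28.5° = 50.00 m/s, v_y0 = −27.15 m/s (downward).
Vertical motion (up positive, ground at y = 0): 4.905 t² − (−27.15) t − 35.6 = 0, so t = (−27.15 + √(27.15² + 2·9.81·35.6)) / 9.81 = (−27.15 + 37.89) / 9.81 = 1.095 s.
Vertical velocity at impact: v_y = v_y0 − g t = −27.15 − 9.81 × 1.095 = −37.89 m/s.
Speed: |v| = √(vₓ² + v_y²) = √(50.00² + 37.89²) = 62.74 m/s.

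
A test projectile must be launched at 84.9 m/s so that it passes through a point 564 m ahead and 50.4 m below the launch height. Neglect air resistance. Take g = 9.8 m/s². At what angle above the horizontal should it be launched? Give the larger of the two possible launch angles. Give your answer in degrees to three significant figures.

Trajectory: y = x tanθ − g x² (1 + tan²θ)/(2v₀²). With x = 564, y = −50.4, v₀ = 84.9, g = 9.80:
216.2 tan²θ − 564 tanθ + (165.8) = 0.
tanθ = [564 ± √(564² − 4 × 216.2 × (165.8))] / (2 × 216.2) = (564 ± 417.9) / 432.5, giving tanθ = 0.3378 or 2.270.
θ = 18.66° or 66.23°; the larger is 66.23°.

66.2°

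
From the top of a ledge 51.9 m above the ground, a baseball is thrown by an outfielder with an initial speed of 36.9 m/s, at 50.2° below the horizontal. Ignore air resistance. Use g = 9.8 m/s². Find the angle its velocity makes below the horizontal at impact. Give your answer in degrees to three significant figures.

vₓ = 36.90 cos 50.2° = 23.62 m/s; v_y0 = −28.35 m/s (downward).
Vertical motion (up positive, ground at y = 0): 4.900 t² − (−28.35) t − 51.9 = 0, so t = (−28.35 + √(28.35² + 2·9.80·51.9)) / 9.80 = (−28.35 + 42.67) / 9.80 = 1.462 s.
At impact: v_y = v_y0 − g t = −42.67 m/s; vₓ = 23.62 m/s.
Angle below horizontal: arctan(|v_y|/vₓ) = arctan(42.67/23.62) = 61.03°.

61.0°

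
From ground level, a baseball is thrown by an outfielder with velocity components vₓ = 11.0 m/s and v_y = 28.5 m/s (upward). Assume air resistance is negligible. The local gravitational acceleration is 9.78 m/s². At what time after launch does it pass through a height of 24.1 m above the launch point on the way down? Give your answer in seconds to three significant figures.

Require v_y0 t − ½ g t² = 24.1, i.e. 4.890 t² − 28.50 t + 24.1 = 0.
t = [28.50 ± √(28.50² − 2·9.78·24.1)] / 9.78 = (28.50 ± 18.46) / 9.78, so t = 1.026 s or t = 4.802 s.
The descending-branch root is 4.802 s.

4.80 s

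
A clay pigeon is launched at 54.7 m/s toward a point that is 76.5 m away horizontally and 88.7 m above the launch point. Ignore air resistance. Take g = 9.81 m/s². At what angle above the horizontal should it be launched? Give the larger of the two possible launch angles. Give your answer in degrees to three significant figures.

Trajectory: y = x tanθ − g x² (1 + tan²θ)/(2v₀²). With x = 76.5, y = 88.7, v₀ = 54.7, g = 9.81:
9.594 tan²θ − 76.5 tanθ + (98.29) = 0.
tanθ = [76.5 ± √(76.5² − 4 × 9.594 × (98.29))] / (2 × 9.594) = (76.5 ± 45.61) / 19.19, giving tanθ = 1.610 or 6.364.
θ = 58.15° or 81.07°; the larger is 81.07°.

81.1°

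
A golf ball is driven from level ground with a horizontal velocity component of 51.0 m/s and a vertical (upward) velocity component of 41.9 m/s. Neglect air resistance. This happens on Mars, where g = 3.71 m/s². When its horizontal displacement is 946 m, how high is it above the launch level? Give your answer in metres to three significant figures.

139 m

x = vₓ t ⇒ t = 946/51.00 = 18.55 s.
Height: y = v_y0 t − ½ g t² = 41.90 × 18.55 − 1.855 × 18.55² = 777.2 − 638.2 = 139.0 m.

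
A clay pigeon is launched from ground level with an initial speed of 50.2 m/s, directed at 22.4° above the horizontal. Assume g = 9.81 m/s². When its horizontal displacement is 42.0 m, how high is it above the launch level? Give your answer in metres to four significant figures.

13.29 m

vₓ = 50.20 cos 22.4° = 46.41 m/s; v_y0 = 50.20 sin 22.4° = 19.13 m/s.
x = vₓ t ⇒ t = 42.0/46.41 = 0.9049 s.
Height: y = v_y0 t − ½ g t² = 19.13 × 0.9049 − 4.905 × 0.9049² = 17.31 − 4.017 = 13.29 m.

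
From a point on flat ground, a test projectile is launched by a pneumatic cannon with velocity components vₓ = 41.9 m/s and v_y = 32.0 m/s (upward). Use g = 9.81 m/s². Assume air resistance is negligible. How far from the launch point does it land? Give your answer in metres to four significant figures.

273.4 m

Flight time T = 2 v_y0 / g = 6.524 s.
Horizontal distance R = vₓ T = 41.90 × 6.524 = 273.4 m.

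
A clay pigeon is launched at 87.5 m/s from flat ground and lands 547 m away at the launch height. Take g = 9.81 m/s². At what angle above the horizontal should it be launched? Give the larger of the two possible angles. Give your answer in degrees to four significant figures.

67.75°

From R = (v₀²/g) sin 2θ: sin 2θ = 9.81 × 547 / 7656.2 = 0.7009.
2θ = 44.50° or 180° − 44.50° = 135.5°, so θ = 22.25° or 67.75°.
The larger angle is 67.75°.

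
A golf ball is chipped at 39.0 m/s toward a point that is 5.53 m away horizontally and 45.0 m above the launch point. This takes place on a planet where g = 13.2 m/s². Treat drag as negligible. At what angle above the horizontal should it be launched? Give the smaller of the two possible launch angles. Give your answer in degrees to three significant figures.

Trajectory: y = x tanθ − g x² (1 + tan²θ)/(2v₀²). With x = 5.53, y = 45.0, v₀ = 39.0, g = 13.2:
0.1327 tan²θ − 5.53 tanθ + (45.13) = 0.
tanθ = [5.53 ± √(5.53² − 4 × 0.1327 × (45.13))] / (2 × 0.1327) = (5.53 ± 2.574) / 0.2654, giving tanθ = 11.14 or 30.53.
θ = 84.87° or 88.12°; the smaller is 84.87°.

84.9°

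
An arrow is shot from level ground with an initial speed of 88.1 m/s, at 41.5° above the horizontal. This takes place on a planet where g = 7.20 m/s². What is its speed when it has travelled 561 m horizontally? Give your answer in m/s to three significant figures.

vₓ = 88.10 cos 41.5° = 65.98 m/s; v_y0 = 88.10 sin 41.5° = 58.38 m/s.
Time to reach x = 561 m: t = x/vₓ = 561/65.98 = 8.502 s.
Vertical velocity there: v_y = v_y0 − g t = 58.38 − 7.20 × 8.502 = −2.839 m/s.
Speed: √(vₓ² + v_y²) = √(65.98² + 2.839²) = 66.04 m/s.

66.0 m/s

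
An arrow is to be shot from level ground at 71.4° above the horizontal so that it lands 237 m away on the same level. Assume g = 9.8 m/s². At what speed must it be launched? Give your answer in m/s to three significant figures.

From R = (v₀² / g) sin 2θ: v₀ = √(gR / sin 2θ).
v₀ = √(9.80 × 237 / sin 142.8°) = √(2323 / 0.6046) = √3841.6 = 61.98 m/s.

62.0 m/s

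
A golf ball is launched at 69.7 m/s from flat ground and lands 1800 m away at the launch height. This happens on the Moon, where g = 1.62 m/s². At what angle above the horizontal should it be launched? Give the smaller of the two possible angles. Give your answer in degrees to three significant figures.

18.4°

From R = (v₀²/g) sin 2θ: sin 2θ = 1.62 × 1800 / 4858.1 = 0.6002.
2θ = 36.89° or 180° − 36.89° = 143.1°, so θ = 18.44° or 71.56°.
The smaller angle is 18.44°.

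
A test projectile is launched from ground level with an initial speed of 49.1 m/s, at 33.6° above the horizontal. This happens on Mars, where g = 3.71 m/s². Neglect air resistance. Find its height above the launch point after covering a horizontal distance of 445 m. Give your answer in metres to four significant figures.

76.03 m

vₓ = 49.10 cos 33.6° = 40.90 m/s; v_y0 = 49.10 sin 33.6° = 27.17 m/s.
Time to reach x = 445 m: t = x/vₓ = 445/40.90 = 10.88 s.
Height: y = v_y0 t − ½ g t² = 27.17 × 10.88 − 1.855 × 10.88² = 295.7 − 219.6 = 76.03 m.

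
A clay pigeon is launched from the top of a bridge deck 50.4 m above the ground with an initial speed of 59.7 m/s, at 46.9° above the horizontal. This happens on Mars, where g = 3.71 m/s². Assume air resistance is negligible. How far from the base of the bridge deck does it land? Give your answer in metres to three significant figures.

1000 m

Resolve: vₓ = 59.70 cos 46.9° = 40.79 m/s and v_y0 = 59.70 sin 46.9° = 43.59 m/s.
The projectile lands when y = 50.4 + (43.59) t − ½·3.71·t² = 0. Positive root: t = (43.59 + √(43.59² + 2·3.71·50.4)) / 3.71 = (43.59 + 47.69) / 3.71 = 24.60 s.
Horizontal distance: R = vₓ t = 40.79 × 24.60 = 1004 m.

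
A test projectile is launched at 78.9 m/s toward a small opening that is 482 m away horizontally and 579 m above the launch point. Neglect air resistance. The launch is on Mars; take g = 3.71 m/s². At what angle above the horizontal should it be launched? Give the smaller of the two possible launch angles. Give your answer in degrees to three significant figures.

Trajectory: y = x tanθ − g x² (1 + tan²θ)/(2v₀²). With x = 482, y = 579, v₀ = 78.9, g = 3.71:
69.23 tan²θ − 482 tanθ + (648.2) = 0.
tanθ = [482 ± √(482² − 4 × 69.23 × (648.2))] / (2 × 69.23) = (482 ± 229.8) / 138.5, giving tanθ = 1.821 or 5.141.
θ = 61.23° or 78.99°; the smaller is 61.23°.

61.2°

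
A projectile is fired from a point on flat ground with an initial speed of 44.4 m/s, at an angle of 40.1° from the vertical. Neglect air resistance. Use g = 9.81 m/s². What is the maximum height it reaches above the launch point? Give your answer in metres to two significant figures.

vₓ = 44.40 sin 40.1° = 28.60 m/s; v_y0 = 44.40 cos 40.1° = 33.96 m/s.
Peak height H = v_y0² / (2g) = 1153.5 / 19.62 = 58.79 m.

59 m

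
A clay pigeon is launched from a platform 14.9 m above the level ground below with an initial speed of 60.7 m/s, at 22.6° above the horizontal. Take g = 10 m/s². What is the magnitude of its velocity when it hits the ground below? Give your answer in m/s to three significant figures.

63.1 m/s

Resolve: vₓ = 60.70 cos 22.6° = 56.04 m/s and v_y0 = 60.70 sin 22.6° = 23.33 m/s.
Vertical motion (up positive, ground at y = 0): 5.000 t² − (23.33) t − 14.9 = 0, so t = (23.33 + √(23.33² + 2·10.0·14.9)) / 10.0 = (23.33 + 29.02) / 10.0 = 5.235 s.
Vertical velocity at impact: v_y = v_y0 − g t = 23.33 − 10.0 × 5.235 = −29.02 m/s.
Speed: |v| = √(vₓ² + v_y²) = √(56.04² + 29.02²) = 63.11 m/s.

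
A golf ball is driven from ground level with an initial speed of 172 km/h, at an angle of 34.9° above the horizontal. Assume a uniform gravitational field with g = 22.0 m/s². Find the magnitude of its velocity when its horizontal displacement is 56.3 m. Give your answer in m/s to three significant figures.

39.4 m/s

Convert: 172 km/h = 172/3.6 = 47.78 m/s.
vₓ = 47.78 cos 34.9° = 39.19 m/s; v_y0 = 47.78 sin 34.9° = 27.34 m/s.
At x = 56.3 m, t = x/vₓ = 56.3/39.19 = 1.437 s.
Vertical velocity there: v_y = v_y0 − g t = 27.34 − 22.0 × 1.437 = −4.273 m/s.
Speed: √(vₓ² + v_y²) = √(39.19² + 4.273²) = 39.42 m/s.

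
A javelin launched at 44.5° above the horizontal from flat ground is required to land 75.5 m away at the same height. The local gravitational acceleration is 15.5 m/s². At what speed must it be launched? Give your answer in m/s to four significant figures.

From R = (v₀² / g) sin 2θ: v₀ = √(gR / sin 2θ).
v₀ = √(15.5 × 75.5 / sin 89.00°) = √(1170 / 0.9998) = √1170.4 = 34.21 m/s.

34.21 m/s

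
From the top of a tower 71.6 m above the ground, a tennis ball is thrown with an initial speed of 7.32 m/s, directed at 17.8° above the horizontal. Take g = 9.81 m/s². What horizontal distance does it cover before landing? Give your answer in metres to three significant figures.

vₓ = 7.320 cos 17.8° = 6.970 m/s; v_y0 = 7.320 sin 17.8° = 2.238 m/s.
Vertical motion (up positive, ground at y = 0): 4.905 t² − (2.238) t − 71.6 = 0, so t = (2.238 + √(2.238² + 2·9.81·71.6)) / 9.81 = (2.238 + 37.55) / 9.81 = 4.056 s.
Horizontal distance: R = vₓ t = 6.970 × 4.056 = 28.27 m.

28.3 m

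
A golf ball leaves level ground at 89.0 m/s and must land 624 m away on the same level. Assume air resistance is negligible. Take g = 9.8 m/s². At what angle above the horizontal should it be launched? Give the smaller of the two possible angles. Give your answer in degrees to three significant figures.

From R = (v₀²/g) sin 2θ: sin 2θ = 9.80 × 624 / 7921.0 = 0.7720.
2θ = 50.54° or 180° − 50.54° = 129.5°, so θ = 25.27° or 64.73°.
The smaller angle is 25.27°.

25.3°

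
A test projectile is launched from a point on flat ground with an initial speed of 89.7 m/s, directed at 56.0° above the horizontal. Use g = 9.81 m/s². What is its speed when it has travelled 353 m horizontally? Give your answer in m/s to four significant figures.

Components: vₓ = 89.70 cos 56.0° = 50.16 m/s, v_y0 = 89.70 sin 56.0° = 74.36 m/s.
At x = 353 m, t = x/vₓ = 353/50.16 = 7.038 s.
Vertical velocity there: v_y = v_y0 − g t = 74.36 − 9.81 × 7.038 = 5.326 m/s.
Speed: √(vₓ² + v_y²) = √(50.16² + 5.326²) = 50.44 m/s.

50.44 m/s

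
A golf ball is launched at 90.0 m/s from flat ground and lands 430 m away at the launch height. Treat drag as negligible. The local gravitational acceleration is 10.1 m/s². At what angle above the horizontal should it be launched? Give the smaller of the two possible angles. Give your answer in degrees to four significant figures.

R = v₀² sin 2θ / g gives sin 2θ = gR/v₀² = 10.1·430/90.0² = 0.5362.
2θ = 32.42° or 180° − 32.42° = 147.6°, so θ = 16.21° or 73.79°.
The smaller angle is 16.21°.

16.21°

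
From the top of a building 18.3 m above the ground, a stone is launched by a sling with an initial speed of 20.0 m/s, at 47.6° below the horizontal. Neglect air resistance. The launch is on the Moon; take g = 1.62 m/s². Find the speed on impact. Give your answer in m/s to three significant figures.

Horizontal component vₓ = 20.00 cos 47.6° = 13.49 m/s; vertical v_y0 = −14.77 m/s (downward).
With up positive and y = 0 at the ground: y(t) = 18.3 + (−14.77) t − 0.8100 t². Setting y = 0 and taking the positive root: t = [−14.77 + √(14.77² + 2·1.62·18.3)] / 1.62 = (−14.77 + 16.66) / 1.62 = 1.165 s.
Vertical velocity at impact: v_y = v_y0 − g t = −14.77 − 1.62 × 1.165 = −16.66 m/s.
Speed: |v| = √(vₓ² + v_y²) = √(13.49² + 16.66²) = 21.43 m/s.

21.4 m/s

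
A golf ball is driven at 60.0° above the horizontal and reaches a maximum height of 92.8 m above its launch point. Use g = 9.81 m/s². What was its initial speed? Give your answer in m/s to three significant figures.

At the peak v_y = 0, so v_y0 = √(2gH) = √(2 × 9.81 × 92.8) = 42.67 m/s.
v_y0 = v₀ sin θ ⇒ v₀ = 42.67 / sin 60.0° = 49.27 m/s.

49.3 m/s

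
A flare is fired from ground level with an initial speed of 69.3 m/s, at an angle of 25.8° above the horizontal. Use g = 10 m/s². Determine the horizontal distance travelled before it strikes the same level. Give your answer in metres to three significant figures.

376 m

Components: vₓ = 69.30 cos 25.8° = 62.39 m/s, v_y0 = 69.30 sin 25.8° = 30.16 m/s.
Time aloft: T = 2 v_y0 / g = 2 × 30.16 / 10.0 = 6.032 s.
Horizontal distance R = vₓ T = 62.39 × 6.032 = 376.4 m.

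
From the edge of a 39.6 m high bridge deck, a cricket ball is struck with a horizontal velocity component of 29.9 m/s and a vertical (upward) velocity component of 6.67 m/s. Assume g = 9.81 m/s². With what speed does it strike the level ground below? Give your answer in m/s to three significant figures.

The projectile lands when y = 39.6 + (6.670) t − ½·9.81·t² = 0. Positive root: t = (6.670 + √(6.670² + 2·9.81·39.6)) / 9.81 = (6.670 + 28.66) / 9.81 = 3.602 s.
Vertical velocity at impact: v_y = v_y0 − g t = 6.670 − 9.81 × 3.602 = −28.66 m/s.
Speed: |v| = √(vₓ² + v_y²) = √(29.90² + 28.66²) = 41.42 m/s.

41.4 m/s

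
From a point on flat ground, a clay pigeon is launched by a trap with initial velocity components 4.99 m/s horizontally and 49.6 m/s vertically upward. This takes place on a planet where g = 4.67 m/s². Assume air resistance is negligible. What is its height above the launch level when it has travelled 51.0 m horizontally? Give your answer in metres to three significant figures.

Time to reach x = 51.0 m: t = x/vₓ = 51.0/4.990 = 10.22 s.
Height: y = v_y0 t − ½ g t² = 49.60 × 10.22 − 2.335 × 10.22² = 506.9 − 243.9 = 263.0 m.

263 m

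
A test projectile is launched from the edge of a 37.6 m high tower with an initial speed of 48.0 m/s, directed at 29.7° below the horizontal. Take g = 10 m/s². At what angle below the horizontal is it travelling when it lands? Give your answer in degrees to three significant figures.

Resolve: vₓ = 48.00 cos 29.7° = 41.69 m/s and v_y0 = −23.78 m/s (downward).
Vertical motion (up positive, ground at y = 0): 5.000 t² − (−23.78) t − 37.6 = 0, so t = (−23.78 + √(23.78² + 2·10.0·37.6)) / 10.0 = (−23.78 + 36.30) / 10.0 = 1.252 s.
At impact: v_y = v_y0 − g t = −36.30 m/s; vₓ = 41.69 m/s.
Angle below horizontal: arctan(|v_y|/vₓ) = arctan(36.30/41.69) = 41.04°.

41.0°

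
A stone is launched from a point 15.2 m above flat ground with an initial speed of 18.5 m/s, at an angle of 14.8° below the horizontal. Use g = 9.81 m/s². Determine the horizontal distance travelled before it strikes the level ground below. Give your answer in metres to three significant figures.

Horizontal component vₓ = 18.50 cos 14.8° = 17.89 m/s; vertical v_y0 = −4.726 m/s (downward).
With up positive and y = 0 at the ground: y(t) = 15.2 + (−4.726) t − 4.905 t². Setting y = 0 and taking the positive root: t = [−4.726 + √(4.726² + 2·9.81·15.2)] / 9.81 = (−4.726 + 17.90) / 9.81 = 1.343 s.
Horizontal distance: R = vₓ t = 17.89 × 1.343 = 24.03 m.

24.0 m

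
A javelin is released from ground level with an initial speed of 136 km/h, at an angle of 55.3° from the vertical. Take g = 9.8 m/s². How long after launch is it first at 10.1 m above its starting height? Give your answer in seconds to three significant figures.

Convert: 136 km/h = 136/3.6 = 37.78 m/s.
Horizontal component vₓ = 37.78 sin 55.3° = 31.06 m/s; vertical v_y0 = 37.78 cos 55.3° = 21.51 m/s.
Require v_y0 t − ½ g t² = 10.1, i.e. 4.900 t² − 21.51 t + 10.1 = 0.
t = [21.51 ± √(21.51² − 2·9.80·10.1)] / 9.80 = (21.51 ± 16.27) / 9.80, so t = 0.5348 s or t = 3.854 s.
The first (ascending) time is 0.5348 s.

0.535 s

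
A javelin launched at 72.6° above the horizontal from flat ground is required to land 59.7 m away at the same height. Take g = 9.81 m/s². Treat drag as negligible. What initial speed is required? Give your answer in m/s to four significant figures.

Level-ground range: R = v₀² sin(2θ)/g, so v₀ = √(gR / sin 2θ).
v₀ = √(9.81 × 59.7 / sin 145.2°) = √(585.7 / 0.5707) = √1026.2 = 32.03 m/s.

32.03 m/s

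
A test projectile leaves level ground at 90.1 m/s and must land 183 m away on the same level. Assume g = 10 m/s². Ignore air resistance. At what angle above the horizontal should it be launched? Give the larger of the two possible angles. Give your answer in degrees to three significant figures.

From R = (v₀²/g) sin 2θ: sin 2θ = 10.0 × 183 / 8118.0 = 0.2254.
2θ = 13.03° or 180° − 13.03° = 167.0°, so θ = 6.514° or 83.49°.
The larger angle is 83.49°.

83.5°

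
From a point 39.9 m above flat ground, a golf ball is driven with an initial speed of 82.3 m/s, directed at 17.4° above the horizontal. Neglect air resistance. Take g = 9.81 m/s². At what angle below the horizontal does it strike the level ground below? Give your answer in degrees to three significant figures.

25.4°

Resolve: vₓ = 82.30 cos 17.4° = 78.53 m/s and v_y0 = 82.30 sin 17.4° = 24.61 m/s.
The projectile lands when y = 39.9 + (24.61) t − ½·9.81·t² = 0. Positive root: t = (24.61 + √(24.61² + 2·9.81·39.9)) / 9.81 = (24.61 + 37.26) / 9.81 = 6.307 s.
At impact: v_y = v_y0 − g t = −37.26 m/s; vₓ = 78.53 m/s.
Angle below horizontal: arctan(|v_y|/vₓ) = arctan(37.26/78.53) = 25.38°.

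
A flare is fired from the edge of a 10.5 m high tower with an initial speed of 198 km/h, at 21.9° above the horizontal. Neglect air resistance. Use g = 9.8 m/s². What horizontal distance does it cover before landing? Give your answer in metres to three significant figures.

Convert: 198 km/h = 198/3.6 = 55.00 m/s.
Resolve: vₓ = 55.00 cos 21.9° = 51.03 m/s and v_y0 = 55.00 sin 21.9° = 20.51 m/s.
The projectile lands when y = 10.5 + (20.51) t − ½·9.80·t² = 0. Positive root: t = (20.51 + √(20.51² + 2·9.80·10.5)) / 9.80 = (20.51 + 25.03) / 9.80 = 4.648 s.
Horizontal distance: R = vₓ t = 51.03 × 4.648 = 237.2 m.

237 m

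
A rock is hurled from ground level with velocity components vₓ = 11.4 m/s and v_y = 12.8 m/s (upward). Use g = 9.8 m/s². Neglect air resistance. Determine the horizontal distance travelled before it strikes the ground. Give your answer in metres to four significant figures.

Flight time T = 2 v_y0 / g = 2.612 s.
Range: R = vₓ T = 11.40 × 2.612 = 29.78 m.

29.78 m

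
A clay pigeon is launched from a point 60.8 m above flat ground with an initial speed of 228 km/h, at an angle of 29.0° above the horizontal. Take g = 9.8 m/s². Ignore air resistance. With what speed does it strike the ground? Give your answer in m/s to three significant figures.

Convert: 228 km/h = 228/3.6 = 63.33 m/s.
vₓ = 63.33 cos 29.0° = 55.39 m/s; v_y0 = 63.33 sin 29.0° = 30.70 m/s.
Vertical motion (up positive, ground at y = 0): 4.900 t² − (30.70) t − 60.8 = 0, so t = (30.70 + √(30.70² + 2·9.80·60.8)) / 9.80 = (30.70 + 46.20) / 9.80 = 7.847 s.
Vertical velocity at impact: v_y = v_y0 − g t = 30.70 − 9.80 × 7.847 = −46.20 m/s.
Speed: |v| = √(vₓ² + v_y²) = √(55.39² + 46.20²) = 72.13 m/s.

72.1 m/s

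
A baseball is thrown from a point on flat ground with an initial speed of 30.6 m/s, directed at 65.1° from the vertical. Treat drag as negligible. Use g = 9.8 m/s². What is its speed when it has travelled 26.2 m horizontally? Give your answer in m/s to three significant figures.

Resolve: vₓ = 30.60 sin 65.1° = 27.76 m/s and v_y0 = 30.60 cos 65.1° = 12.88 m/s.
x = vₓ t ⇒ t = 26.2/27.76 = 0.9440 s.
Vertical velocity there: v_y = v_y0 − g t = 12.88 − 9.80 × 0.9440 = 3.633 m/s.
Speed: √(vₓ² + v_y²) = √(27.76² + 3.633²) = 27.99 m/s.

28.0 m/s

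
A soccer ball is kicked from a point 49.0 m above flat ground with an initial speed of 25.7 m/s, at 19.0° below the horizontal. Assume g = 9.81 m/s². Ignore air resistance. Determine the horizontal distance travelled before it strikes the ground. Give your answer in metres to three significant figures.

58.8 m

Components: vₓ = 25.70 cos 19.0° = 24.30 m/s, v_y0 = −8.367 m/s (downward).
With up positive and y = 0 at the ground: y(t) = 49.0 + (−8.367) t − 4.905 t². Setting y = 0 and taking the positive root: t = [−8.367 + √(8.367² + 2·9.81·49.0)] / 9.81 = (−8.367 + 32.12) / 9.81 = 2.421 s.
Horizontal distance: R = vₓ t = 24.30 × 2.421 = 58.83 m.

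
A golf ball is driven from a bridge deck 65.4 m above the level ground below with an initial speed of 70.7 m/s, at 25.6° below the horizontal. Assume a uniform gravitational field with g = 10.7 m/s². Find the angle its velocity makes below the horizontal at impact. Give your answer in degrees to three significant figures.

37.1°

Resolve: vₓ = 70.70 cos 25.6° = 63.76 m/s and v_y0 = −30.55 m/s (downward).
Vertical motion (up positive, ground at y = 0): 5.350 t² − (−30.55) t − 65.4 = 0, so t = (−30.55 + √(30.55² + 2·10.7·65.4)) / 10.7 = (−30.55 + 48.30) / 10.7 = 1.659 s.
At impact: v_y = v_y0 − g t = −48.30 m/s; vₓ = 63.76 m/s.
Angle below horizontal: arctan(|v_y|/vₓ) = arctan(48.30/63.76) = 37.14°.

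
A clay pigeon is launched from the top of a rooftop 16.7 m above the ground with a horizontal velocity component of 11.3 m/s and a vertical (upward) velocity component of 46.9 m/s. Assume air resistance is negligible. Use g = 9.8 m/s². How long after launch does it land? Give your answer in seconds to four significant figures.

The projectile lands when y = 16.7 + (46.90) t − ½·9.80·t² = 0. Positive root: t = (46.90 + √(46.90² + 2·9.80·16.7)) / 9.80 = (46.90 + 50.27) / 9.80 = 9.915 s.

9.915 s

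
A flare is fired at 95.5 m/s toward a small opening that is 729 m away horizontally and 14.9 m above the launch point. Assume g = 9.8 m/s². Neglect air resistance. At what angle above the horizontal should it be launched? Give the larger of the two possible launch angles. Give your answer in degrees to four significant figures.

63.85°

Trajectory: y = x tanθ − g x² (1 + tan²θ)/(2v₀²). With x = 729, y = 14.9, v₀ = 95.5, g = 9.80:
285.5 tan²θ − 729 tanθ + (300.4) = 0.
tanθ = [729 ± √(729² − 4 × 285.5 × (300.4))] / (2 × 285.5) = (729 ± 434.0) / 571.1, giving tanθ = 0.5167 or 2.037.
θ = 27.32° or 63.85°; the larger is 63.85°.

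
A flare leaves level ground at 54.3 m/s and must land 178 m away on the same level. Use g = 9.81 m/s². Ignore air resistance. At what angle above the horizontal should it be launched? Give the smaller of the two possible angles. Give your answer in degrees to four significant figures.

R = v₀² sin 2θ / g gives sin 2θ = gR/v₀² = 9.81·178/54.3² = 0.5922.
2θ = 36.32° or 180° − 36.32° = 143.7°, so θ = 18.16° or 71.84°.
The smaller angle is 18.16°.

18.16°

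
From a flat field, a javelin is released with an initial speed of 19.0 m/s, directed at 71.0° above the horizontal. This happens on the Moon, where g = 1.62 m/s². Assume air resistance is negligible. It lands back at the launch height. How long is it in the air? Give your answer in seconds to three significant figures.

Resolve: vₓ = 19.00 cos 71.0° = 6.186 m/s and v_y0 = 19.00 sin 71.0° = 17.96 m/s.
Landing at launch height ⇒ T = 2 v_y0 / g = 2 × 17.96 / 1.62 = 22.18 s.

22.2 s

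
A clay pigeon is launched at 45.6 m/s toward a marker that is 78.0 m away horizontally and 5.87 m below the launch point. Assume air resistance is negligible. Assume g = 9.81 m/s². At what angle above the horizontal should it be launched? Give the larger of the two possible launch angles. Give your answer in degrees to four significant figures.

79.36°

Trajectory: y = x tanθ − g x² (1 + tan²θ)/(2v₀²). With x = 78.0, y = −5.87, v₀ = 45.6, g = 9.81:
14.35 tan²θ − 78.0 tanθ + (8.482) = 0.
tanθ = [78.0 ± √(78.0² − 4 × 14.35 × (8.482))] / (2 × 14.35) = (78.0 ± 74.81) / 28.70, giving tanθ = 0.1110 or 5.324.
θ = 6.334° or 79.36°; the larger is 79.36°.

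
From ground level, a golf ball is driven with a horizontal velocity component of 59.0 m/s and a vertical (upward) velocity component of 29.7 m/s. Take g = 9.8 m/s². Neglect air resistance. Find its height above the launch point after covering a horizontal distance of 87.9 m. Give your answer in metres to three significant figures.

33.4 m

Time to reach x = 87.9 m: t = x/vₓ = 87.9/59.00 = 1.490 s.
Height: y = v_y0 t − ½ g t² = 29.70 × 1.490 − 4.900 × 1.490² = 44.25 − 10.88 = 33.37 m.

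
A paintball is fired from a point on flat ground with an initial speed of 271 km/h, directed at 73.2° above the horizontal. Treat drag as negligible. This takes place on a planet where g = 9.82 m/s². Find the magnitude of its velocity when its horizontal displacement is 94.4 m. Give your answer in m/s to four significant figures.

Convert: 271 km/h = 271/3.6 = 75.28 m/s.
vₓ = 75.28 cos 73.2° = 21.76 m/s; v_y0 = 75.28 sin 73.2° = 72.06 m/s.
At x = 94.4 m, t = x/vₓ = 94.4/21.76 = 4.339 s.
Vertical velocity there: v_y = v_y0 − g t = 72.06 − 9.82 × 4.339 = 29.46 m/s.
Speed: √(vₓ² + v_y²) = √(21.76² + 29.46²) = 36.62 m/s.

36.62 m/s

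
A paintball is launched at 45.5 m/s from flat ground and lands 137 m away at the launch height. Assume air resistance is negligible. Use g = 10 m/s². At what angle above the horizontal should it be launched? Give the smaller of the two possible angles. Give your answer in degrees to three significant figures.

20.7°

R = v₀² sin 2θ / g gives sin 2θ = gR/v₀² = 10.0·137/45.5² = 0.6618.
2θ = 41.43° or 180° − 41.43° = 138.6°, so θ = 20.72° or 69.28°.
The smaller angle is 20.72°.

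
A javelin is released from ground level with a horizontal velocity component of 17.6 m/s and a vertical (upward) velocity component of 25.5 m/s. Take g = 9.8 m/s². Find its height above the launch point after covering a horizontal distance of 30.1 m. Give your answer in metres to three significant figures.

At x = 30.1 m, t = x/vₓ = 30.1/17.60 = 1.710 s.
Height: y = v_y0 t − ½ g t² = 25.50 × 1.710 − 4.900 × 1.710² = 43.61 − 14.33 = 29.28 m.

29.3 m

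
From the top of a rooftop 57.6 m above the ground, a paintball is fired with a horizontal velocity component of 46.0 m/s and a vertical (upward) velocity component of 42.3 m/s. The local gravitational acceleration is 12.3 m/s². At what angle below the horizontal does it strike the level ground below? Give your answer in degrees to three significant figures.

Vertical motion (up positive, ground at y = 0): 6.150 t² − (42.30) t − 57.6 = 0, so t = (42.30 + √(42.30² + 2·12.3·57.6)) / 12.3 = (42.30 + 56.62) / 12.3 = 8.043 s.
At impact: v_y = v_y0 − g t = −56.62 m/s; vₓ = 46.00 m/s.
Angle below horizontal: arctan(|v_y|/vₓ) = arctan(56.62/46.00) = 50.91°.

50.9°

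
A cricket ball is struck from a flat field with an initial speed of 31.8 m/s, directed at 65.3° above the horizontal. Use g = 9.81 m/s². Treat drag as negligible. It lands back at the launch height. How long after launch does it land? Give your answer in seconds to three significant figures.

5.89 s

Components: vₓ = 31.80 cos 65.3° = 13.29 m/s, v_y0 = 31.80 sin 65.3° = 28.89 m/s.
Landing at launch height ⇒ T = 2 v_y0 / g = 2 × 28.89 / 9.81 = 5.890 s.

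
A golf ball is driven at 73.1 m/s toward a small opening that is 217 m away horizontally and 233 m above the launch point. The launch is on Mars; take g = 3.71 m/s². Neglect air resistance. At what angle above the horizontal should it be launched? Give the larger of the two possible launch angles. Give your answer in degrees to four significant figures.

85.24°

Trajectory: y = x tanθ − g x² (1 + tan²θ)/(2v₀²). With x = 217, y = 233, v₀ = 73.1, g = 3.71:
16.35 tan²θ − 217 tanθ + (249.3) = 0.
tanθ = [217 ± √(217² − 4 × 16.35 × (249.3))] / (2 × 16.35) = (217 ± 175.5) / 32.69, giving tanθ = 1.271 or 12.00.
θ = 51.80° or 85.24°; the larger is 85.24°.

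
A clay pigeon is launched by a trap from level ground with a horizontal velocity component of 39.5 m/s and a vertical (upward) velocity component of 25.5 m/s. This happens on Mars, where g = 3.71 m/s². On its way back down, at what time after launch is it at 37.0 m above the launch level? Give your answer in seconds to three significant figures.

Height y(t) = 25.50 t − 1.855 t² = 37.0 gives 1.855 t² − 25.50 t + 37.0 = 0.
Quadratic formula: t = (25.50 ± √375.71) / 3.71 = (25.50 ± 19.38) / 3.71 → t = 1.649 s or 12.10 s.
The descending-branch root is 12.10 s.

12.1 s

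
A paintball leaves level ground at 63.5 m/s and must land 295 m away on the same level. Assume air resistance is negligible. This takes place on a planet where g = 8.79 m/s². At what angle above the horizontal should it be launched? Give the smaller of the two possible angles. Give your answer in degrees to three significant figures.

R = v₀² sin 2θ / g gives sin 2θ = gR/v₀² = 8.79·295/63.5² = 0.6431.
2θ = 40.02° or 180° − 40.02° = 140.0°, so θ = 20.01° or 69.99°.
The smaller angle is 20.01°.

20.0°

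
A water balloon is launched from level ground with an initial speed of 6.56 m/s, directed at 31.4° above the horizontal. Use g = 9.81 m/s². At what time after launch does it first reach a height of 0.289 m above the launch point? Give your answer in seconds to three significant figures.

Horizontal component vₓ = 6.560 cos 31.4° = 5.599 m/s; vertical v_y0 = 6.560 sin 31.4° = 3.418 m/s.
Set y = v_y0 t − ½ g t² = 0.289: 4.905 t² − 3.418 t + 0.289 = 0.
Quadratic formula: t = (3.418 ± √6.0113) / 9.81 = (3.418 ± 2.452) / 9.81 → t = 0.09847 s or 0.5983 s.
The first (ascending) time is 0.09847 s.

0.0985 s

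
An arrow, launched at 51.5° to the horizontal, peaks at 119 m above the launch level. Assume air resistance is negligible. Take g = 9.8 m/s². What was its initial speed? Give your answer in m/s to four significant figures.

61.71 m/s

At the peak v_y = 0, so v_y0 = √(2gH) = √(2 × 9.80 × 119) = 48.29 m/s.
v_y0 = v₀ sin θ ⇒ v₀ = 48.29 / sin 51.5° = 61.71 m/s.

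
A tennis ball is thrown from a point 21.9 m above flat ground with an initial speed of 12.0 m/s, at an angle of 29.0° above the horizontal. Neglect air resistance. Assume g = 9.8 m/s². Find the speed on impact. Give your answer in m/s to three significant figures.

23.9 m/s

Components: vₓ = 12.00 cos 29.0° = 10.50 m/s, v_y0 = 12.00 sin 29.0° = 5.818 m/s.
Vertical motion (up positive, ground at y = 0): 4.900 t² − (5.818) t − 21.9 = 0, so t = (5.818 + √(5.818² + 2·9.80·21.9)) / 9.80 = (5.818 + 21.52) / 9.80 = 2.790 s.
Vertical velocity at impact: v_y = v_y0 − g t = 5.818 − 9.80 × 2.790 = −21.52 m/s.
Speed: |v| = √(vₓ² + v_y²) = √(10.50² + 21.52²) = 23.94 m/s.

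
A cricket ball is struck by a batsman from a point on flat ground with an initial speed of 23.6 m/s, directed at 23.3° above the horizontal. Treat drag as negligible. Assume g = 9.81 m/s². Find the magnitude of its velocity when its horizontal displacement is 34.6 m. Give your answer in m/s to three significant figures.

22.6 m/s

Horizontal component vₓ = 23.60 cos 23.3° = 21.68 m/s; vertical v_y0 = 23.60 sin 23.3° = 9.335 m/s.
x = vₓ t ⇒ t = 34.6/21.68 = 1.596 s.
Vertical velocity there: v_y = v_y0 − g t = 9.335 − 9.81 × 1.596 = −6.325 m/s.
Speed: √(vₓ² + v_y²) = √(21.68² + 6.325²) = 22.58 m/s.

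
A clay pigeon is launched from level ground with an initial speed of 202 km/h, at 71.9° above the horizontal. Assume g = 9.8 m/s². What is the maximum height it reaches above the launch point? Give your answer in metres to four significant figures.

Convert: 202 km/h = 202/3.6 = 56.11 m/s.
vₓ = 56.11 cos 71.9° = 17.43 m/s; v_y0 = 56.11 sin 71.9° = 53.33 m/s.
Peak height H = v_y0² / (2g) = 2844.6 / 19.60 = 145.1 m.

145.1 m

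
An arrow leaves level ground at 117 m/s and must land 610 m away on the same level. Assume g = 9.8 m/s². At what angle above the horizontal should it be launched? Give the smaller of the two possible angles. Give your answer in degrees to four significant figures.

R = v₀² sin 2θ / g gives sin 2θ = gR/v₀² = 9.80·610/117² = 0.4367.
2θ = 25.89° or 180° − 25.89° = 154.1°, so θ = 12.95° or 77.05°.
The smaller angle is 12.95°.

12.95°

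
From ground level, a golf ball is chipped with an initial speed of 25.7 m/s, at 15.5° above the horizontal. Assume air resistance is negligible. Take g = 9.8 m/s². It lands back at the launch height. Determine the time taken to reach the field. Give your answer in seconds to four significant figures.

1.402 s

Components: vₓ = 25.70 cos 15.5° = 24.77 m/s, v_y0 = 25.70 sin 15.5° = 6.868 m/s.
It returns to y = 0 when t = 2 v_y0 / g = 2(6.868)/9.80 = 1.402 s.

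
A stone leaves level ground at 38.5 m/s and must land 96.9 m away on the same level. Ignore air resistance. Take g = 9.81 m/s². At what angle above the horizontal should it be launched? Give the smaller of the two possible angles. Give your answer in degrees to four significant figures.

19.94°

From R = (v₀²/g) sin 2θ: sin 2θ = 9.81 × 96.9 / 1482.2 = 0.6413.
2θ = 39.89° or 180° − 39.89° = 140.1°, so θ = 19.94° or 70.06°.
The smaller angle is 19.94°.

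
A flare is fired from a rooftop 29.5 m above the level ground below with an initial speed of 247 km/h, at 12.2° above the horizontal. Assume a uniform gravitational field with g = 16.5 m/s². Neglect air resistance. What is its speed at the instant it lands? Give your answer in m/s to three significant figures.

75.4 m/s

Convert: 247 km/h = 247/3.6 = 68.61 m/s.
Resolve: vₓ = 68.61 cos 12.2° = 67.06 m/s and v_y0 = 68.61 sin 12.2° = 14.50 m/s.
With up positive and y = 0 at the ground: y(t) = 29.5 + (14.50) t − 8.250 t². Setting y = 0 and taking the positive root: t = [14.50 + √(14.50² + 2·16.5·29.5)] / 16.5 = (14.50 + 34.41) / 16.5 = 2.964 s.
Vertical velocity at impact: v_y = v_y0 − g t = 14.50 − 16.5 × 2.964 = −34.41 m/s.
Speed: |v| = √(vₓ² + v_y²) = √(67.06² + 34.41²) = 75.37 m/s.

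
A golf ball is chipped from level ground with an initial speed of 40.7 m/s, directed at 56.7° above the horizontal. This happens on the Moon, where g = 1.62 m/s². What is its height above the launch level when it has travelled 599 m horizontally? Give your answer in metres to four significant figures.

Components: vₓ = 40.70 cos 56.7° = 22.35 m/s, v_y0 = 40.70 sin 56.7° = 34.02 m/s.
x = vₓ t ⇒ t = 599/22.35 = 26.81 s.
Height: y = v_y0 t − ½ g t² = 34.02 × 26.81 − 0.8100 × 26.81² = 911.9 − 582.1 = 329.8 m.

329.8 m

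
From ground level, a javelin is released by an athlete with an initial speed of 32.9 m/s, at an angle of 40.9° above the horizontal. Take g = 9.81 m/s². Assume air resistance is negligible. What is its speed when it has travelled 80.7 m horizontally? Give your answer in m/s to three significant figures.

26.9 m/s

vₓ = 32.90 cos 40.9° = 24.87 m/s; v_y0 = 32.90 sin 40.9° = 21.54 m/s.
At x = 80.7 m, t = x/vₓ = 80.7/24.87 = 3.245 s.
Vertical velocity there: v_y = v_y0 − g t = 21.54 − 9.81 × 3.245 = −10.29 m/s.
Speed: √(vₓ² + v_y²) = √(24.87² + 10.29²) = 26.91 m/s.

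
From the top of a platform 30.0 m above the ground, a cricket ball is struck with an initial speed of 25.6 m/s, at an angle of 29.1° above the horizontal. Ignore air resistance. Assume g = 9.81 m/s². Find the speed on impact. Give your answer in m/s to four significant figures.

35.27 m/s

vₓ = 25.60 cos 29.1° = 22.37 m/s; v_y0 = 25.60 sin 29.1° = 12.45 m/s.
With up positive and y = 0 at the ground: y(t) = 30.0 + (12.45) t − 4.905 t². Setting y = 0 and taking the positive root: t = [12.45 + √(12.45² + 2·9.81·30.0)] / 9.81 = (12.45 + 27.27) / 9.81 = 4.049 s.
Vertical velocity at impact: v_y = v_y0 − g t = 12.45 − 9.81 × 4.049 = −27.27 m/s.
Speed: |v| = √(vₓ² + v_y²) = √(22.37² + 27.27²) = 35.27 m/s.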